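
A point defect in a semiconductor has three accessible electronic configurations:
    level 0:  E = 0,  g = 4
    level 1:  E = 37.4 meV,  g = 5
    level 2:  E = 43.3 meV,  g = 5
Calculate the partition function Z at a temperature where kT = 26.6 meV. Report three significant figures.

Eᵢ/kT = 0, 1.4060, 1.6278.
Z = Σ gᵢe^(−Eᵢ/kT) = 4·e^(−0) + 5·e^(−1.4060) + 5·e^(−1.6278) = 4.0000 + 1.2256 + 0.98181 = 6.2074.

Z = 6.21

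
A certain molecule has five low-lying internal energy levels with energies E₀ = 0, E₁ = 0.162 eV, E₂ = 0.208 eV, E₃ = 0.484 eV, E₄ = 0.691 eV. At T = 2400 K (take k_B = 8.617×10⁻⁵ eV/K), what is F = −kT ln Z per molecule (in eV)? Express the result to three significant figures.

-0.139 eV

k_BT = 8.617×10⁻⁵ × 2400 K = 0.20681 eV.
Eᵢ/kT = 0, 0.78333, 1.0058, 2.3403, 3.3412.
Z = Σ e^(−Eᵢ/kT) = e^(−0) + e^(−0.78333) + e^(−1.0058) + e^(−2.3403) + e^(−3.3412) = 1.0000 + 0.45688 + 0.36575 + 0.096299 + 0.035394 = 1.9543.
F = −kT ln Z = −0.20681 × ln(1.9543) = −0.20681 × 0.67003 = -0.139 eV.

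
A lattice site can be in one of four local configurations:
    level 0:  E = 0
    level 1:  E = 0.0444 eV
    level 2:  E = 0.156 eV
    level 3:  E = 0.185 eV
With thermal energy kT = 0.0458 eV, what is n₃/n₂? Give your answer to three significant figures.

n₃/n₂ = exp[−(E₃−E₂)/kT] = exp(−(0.029 eV)/(0.0458 eV)) = exp(-0.63319) = 0.531.

0.531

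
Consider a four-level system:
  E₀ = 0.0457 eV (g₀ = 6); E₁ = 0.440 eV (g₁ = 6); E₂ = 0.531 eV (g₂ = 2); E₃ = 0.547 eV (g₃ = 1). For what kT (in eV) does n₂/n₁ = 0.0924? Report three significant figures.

n₂/n₁ = (g₂/g₁) exp[−(E₂−E₁)/kT] = 0.0924.
⇒ (E₂−E₁)/kT = ln((2/6)/0.0924) = ln(3.6075) = 1.2830.
kT = 0.091 eV / 1.2830 = 0.0709 eV.

0.0709 eV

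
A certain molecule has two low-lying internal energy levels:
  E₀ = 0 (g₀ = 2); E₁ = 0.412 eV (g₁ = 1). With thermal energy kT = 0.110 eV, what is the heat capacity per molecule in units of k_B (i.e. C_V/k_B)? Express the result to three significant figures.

Eᵢ/kT = 0, 3.7455.
Z = Σ gᵢe^(−Eᵢ/kT) = 2·e^(−0) + 1·e^(−3.7455) = 2.0000 + 0.023624 = 2.0236.
⟨E⟩ = 0.0048098 eV, ⟨E²⟩ = 0.0019816 eV².
C_V/k_B = (⟨E²⟩ − ⟨E⟩²)/(kT)² = (0.0019816 − 0.000023134)/0.012100 = 0.162.

0.162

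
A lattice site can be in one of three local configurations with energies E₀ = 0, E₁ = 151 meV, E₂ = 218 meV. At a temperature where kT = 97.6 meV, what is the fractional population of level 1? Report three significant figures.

0.161

Eᵢ/kT = 0, 1.5471, 2.2336.
Z = Σ e^(−Eᵢ/kT) = e^(−0) + e^(−1.5471) + e^(−2.2336) = 1.0000 + 0.21286 + 0.10714 = 1.3200.
P₁ = e^(−E₁/kT) / Z = 0.21286/1.3200 = 0.161.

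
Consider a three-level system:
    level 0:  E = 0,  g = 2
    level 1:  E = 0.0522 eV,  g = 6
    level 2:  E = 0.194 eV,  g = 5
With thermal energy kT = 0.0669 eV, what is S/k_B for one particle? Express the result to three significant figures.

2.20

Eᵢ/kT = 0, 0.78027, 2.8999.
Z = Σ gᵢe^(−Eᵢ/kT) = 2·e^(−0) + 6·e^(−0.78027) + 5·e^(−2.8999) = 2.0000 + 2.7497 + 0.27514 = 5.0248.
⟨E⟩ = Σ EᵢPᵢ = 0.039188 eV.
S/k_B = ln Z + ⟨E⟩/kT = ln(5.0248) + 0.039188/0.0669 = 1.6144 + 0.58577 = 2.20.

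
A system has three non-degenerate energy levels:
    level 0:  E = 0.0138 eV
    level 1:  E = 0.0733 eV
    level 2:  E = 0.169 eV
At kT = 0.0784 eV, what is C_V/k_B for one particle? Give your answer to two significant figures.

Eᵢ/kT = 0.1760, 0.9349, 2.156.
Z = Σ e^(−Eᵢ/kT) = e^(−0.1760) + e^(−0.9349) + e^(−2.156) = 0.8386 + 0.3926 + 0.1158 = 1.347.
⟨E⟩ = 0.04448 eV, ⟨E²⟩ = 0.004140 eV².
C_V/k_B = (⟨E²⟩ − ⟨E⟩²)/(kT)² = (0.004140 − 0.001978)/0.006147 = 0.35.

0.35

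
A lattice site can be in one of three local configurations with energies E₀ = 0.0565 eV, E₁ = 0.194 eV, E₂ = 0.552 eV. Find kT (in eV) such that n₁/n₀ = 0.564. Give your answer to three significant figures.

n₁/n₀ = exp[−(E₁−E₀)/kT] = 0.564.
⇒ (E₁−E₀)/kT = ln(1/0.564) = ln(1.7730) = 0.57267.
kT = 0.1375 eV / 0.57267 = 0.240 eV.

0.240 eV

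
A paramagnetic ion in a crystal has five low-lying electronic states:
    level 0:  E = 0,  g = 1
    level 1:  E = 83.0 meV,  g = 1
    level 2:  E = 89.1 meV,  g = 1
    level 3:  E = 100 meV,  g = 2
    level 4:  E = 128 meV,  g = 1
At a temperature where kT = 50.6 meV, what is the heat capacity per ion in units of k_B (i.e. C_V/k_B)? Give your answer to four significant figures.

0.9041

Eᵢ/kT = 0, 1.64032, 1.76087, 1.97628, 2.52964.
Z = Σ gᵢe^(−Eᵢ/kT) = 1·e^(−0) + 1·e^(−1.64032) + 1·e^(−1.76087) + 2·e^(−1.97628) + 1·e^(−2.52964) = 1.00000 + 0.193918 + 0.171895 + 0.277168 + 0.0796877 = 1.72267.
⟨E⟩ = 40.2444 meV, ⟨E²⟩ = 3934.49 meV².
C_V/k_B = (⟨E²⟩ − ⟨E⟩²)/(kT)² = (3934.49 − 1619.61)/2560.36 = 0.9041.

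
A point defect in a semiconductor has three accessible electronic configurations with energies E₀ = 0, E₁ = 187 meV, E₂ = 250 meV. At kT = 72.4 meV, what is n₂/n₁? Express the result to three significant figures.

0.419

n₂/n₁ = exp[−(E₂−E₁)/kT] = exp(−(63 meV)/(72.4 meV)) = exp(-0.87017) = 0.419.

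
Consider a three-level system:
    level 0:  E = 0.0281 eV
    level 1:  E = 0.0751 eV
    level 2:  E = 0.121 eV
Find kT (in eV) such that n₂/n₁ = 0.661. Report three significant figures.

n₂/n₁ = exp[−(E₂−E₁)/kT] = 0.661.
⇒ (E₂−E₁)/kT = ln(1/0.661) = ln(1.5129) = 0.41403.
kT = 0.0459 eV / 0.41403 = 0.111 eV.

0.111 eV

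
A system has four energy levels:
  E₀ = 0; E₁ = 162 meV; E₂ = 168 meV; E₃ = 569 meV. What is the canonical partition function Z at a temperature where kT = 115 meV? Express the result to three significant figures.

Z = 1.48

Eᵢ/kT = 0, 1.4087, 1.4609, 4.9478.
Z = Σ e^(−Eᵢ/kT) = e^(−0) + e^(−1.4087) + e^(−1.4609) + e^(−4.9478) = 1.0000 + 0.24446 + 0.23203 + 0.0070990 = 1.4836.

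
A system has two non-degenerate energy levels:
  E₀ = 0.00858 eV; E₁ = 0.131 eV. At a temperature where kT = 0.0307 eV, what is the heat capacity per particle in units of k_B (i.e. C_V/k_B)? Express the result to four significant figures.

0.2842

Eᵢ/kT = 0.279479, 4.26710.
Z = Σ e^(−Eᵢ/kT) = e^(−0.279479) + e^(−4.26710) = 0.756178 + 0.0140224 = 0.770200.
⟨E⟩ = 0.0108088 eV, ⟨E²⟩ = 0.000384712 eV².
C_V/k_B = (⟨E²⟩ − ⟨E⟩²)/(kT)² = (0.000384712 − 0.000116830)/0.000942490 = 0.2842.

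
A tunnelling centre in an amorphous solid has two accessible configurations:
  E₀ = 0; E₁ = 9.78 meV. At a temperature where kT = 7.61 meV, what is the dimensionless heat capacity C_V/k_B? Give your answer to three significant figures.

0.280

Eᵢ/kT = 0, 1.2852.
Z = Σ e^(−Eᵢ/kT) = e^(−0) + e^(−1.2852) = 1.0000 + 0.27660 = 1.2766.
⟨E⟩ = 2.1190 meV, ⟨E²⟩ = 20.724 meV².
C_V/k_B = (⟨E²⟩ − ⟨E⟩²)/(kT)² = (20.724 − 4.4902)/57.912 = 0.280.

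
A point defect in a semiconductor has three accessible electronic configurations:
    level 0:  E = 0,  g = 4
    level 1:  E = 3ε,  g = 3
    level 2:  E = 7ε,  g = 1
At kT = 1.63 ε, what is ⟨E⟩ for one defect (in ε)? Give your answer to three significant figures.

Eᵢ/kT = 0, 1.8405, 4.2945.
Z = Σ gᵢe^(−Eᵢ/kT) = 4·e^(−0) + 3·e^(−1.8405) + 1·e^(−4.2945) = 4.0000 + 0.47621 + 0.013643 = 4.4899.
⟨E⟩ = Σ Eᵢ gᵢe^(−Eᵢ/kT) / Z = (0·4.0000 + 3·0.47621 + 7·0.013643) / 4.4899 = 0.339 ε.

0.339 ε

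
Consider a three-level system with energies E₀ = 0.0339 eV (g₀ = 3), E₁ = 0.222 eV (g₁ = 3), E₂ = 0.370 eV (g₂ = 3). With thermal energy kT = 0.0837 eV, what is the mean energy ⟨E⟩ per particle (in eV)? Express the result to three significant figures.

Eᵢ/kT = 0.40502, 2.6523, 4.4205.
Z = Σ gᵢe^(−Eᵢ/kT) = 3·e^(−0.40502) + 3·e^(−2.6523) + 3·e^(−4.4205) = 2.0009 + 0.21147 + 0.036085 = 2.2485.
⟨E⟩ = Σ Eᵢ gᵢe^(−Eᵢ/kT) / Z = (0.0339·2.0009 + 0.222·0.21147 + 0.370·0.036085) / 2.2485 = 0.0570 eV.

0.0570 eV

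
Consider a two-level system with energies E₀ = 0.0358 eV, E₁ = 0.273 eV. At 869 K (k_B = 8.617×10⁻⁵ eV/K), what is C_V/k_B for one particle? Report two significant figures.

0.39

k_BT = 8.617×10⁻⁵ × 869 K = 0.07488 eV.
Eᵢ/kT = 0.4781, 3.646.
Z = Σ e^(−Eᵢ/kT) = e^(−0.4781) + e^(−3.646) = 0.6200 + 0.02610 = 0.6461.
⟨E⟩ = 0.04538 eV, ⟨E²⟩ = 0.004241 eV².
C_V/k_B = (⟨E²⟩ − ⟨E⟩²)/(kT)² = (0.004241 − 0.002059)/0.005607 = 0.39.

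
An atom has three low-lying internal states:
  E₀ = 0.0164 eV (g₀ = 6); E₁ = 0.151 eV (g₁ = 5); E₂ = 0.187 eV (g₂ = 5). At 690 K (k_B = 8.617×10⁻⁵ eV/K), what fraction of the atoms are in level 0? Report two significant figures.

k_BT = 8.617×10⁻⁵ × 690 K = 0.05946 eV.
Eᵢ/kT = 0.2758, 2.540, 3.145.
Z = Σ gᵢe^(−Eᵢ/kT) = 6·e^(−0.2758) + 5·e^(−2.540) + 5·e^(−3.145) = 4.554 + 0.3943 + 0.2153 = 5.164.
P₀ = g₀ e^(−E₀/kT) / Z = 4.554/5.164 = 0.88.

0.88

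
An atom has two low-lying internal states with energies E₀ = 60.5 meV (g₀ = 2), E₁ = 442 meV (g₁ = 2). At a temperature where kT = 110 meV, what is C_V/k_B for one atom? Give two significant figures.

0.35

Eᵢ/kT = 0.5500, 4.018.
Z = Σ gᵢe^(−Eᵢ/kT) = 2·e^(−0.5500) + 2·e^(−4.018) = 1.154 + 0.03598 = 1.190.
⟨E⟩ = 72.03 meV, ⟨E²⟩ = 9456 meV².
C_V/k_B = (⟨E²⟩ − ⟨E⟩²)/(kT)² = (9456 − 5188)/12100 = 0.35.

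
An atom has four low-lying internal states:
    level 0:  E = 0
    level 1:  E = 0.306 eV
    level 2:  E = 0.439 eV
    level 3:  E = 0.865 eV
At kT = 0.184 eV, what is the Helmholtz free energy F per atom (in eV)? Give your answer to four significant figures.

-0.04695 eV

Eᵢ/kT = 0, 1.66304, 2.38587, 4.70109.
Z = Σ e^(−Eᵢ/kT) = e^(−0) + e^(−1.66304) + e^(−2.38587) + e^(−4.70109) = 1.00000 + 0.189562 + 0.0920089 + 0.00908537 = 1.29066.
F = −kT ln Z = −0.184 × ln(1.29066) = −0.184 × 0.255154 = -0.04695 eV.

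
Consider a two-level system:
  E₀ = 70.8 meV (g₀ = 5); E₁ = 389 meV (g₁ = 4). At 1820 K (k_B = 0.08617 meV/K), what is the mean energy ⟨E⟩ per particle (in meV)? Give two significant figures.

100 meV

k_BT = 0.08617 × 1820 K = 156.8 meV.
Eᵢ/kT = 0.4515, 2.481.
Z = Σ gᵢe^(−Eᵢ/kT) = 5·e^(−0.4515) + 4·e^(−2.481) = 3.183 + 0.3346 = 3.518.
⟨E⟩ = Σ Eᵢ gᵢe^(−Eᵢ/kT) / Z = (70.8·3.183 + 389·0.3346) / 3.518 = 100 meV.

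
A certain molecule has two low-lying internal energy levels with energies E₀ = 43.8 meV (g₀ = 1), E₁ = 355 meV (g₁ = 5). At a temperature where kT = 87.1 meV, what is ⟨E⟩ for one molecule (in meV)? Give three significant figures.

Eᵢ/kT = 0.50287, 4.0758.
Z = Σ gᵢe^(−Eᵢ/kT) = 1·e^(−0.50287) + 5·e^(−4.0758) = 0.60479 + 0.084893 = 0.68968.
⟨E⟩ = Σ Eᵢ gᵢe^(−Eᵢ/kT) / Z = (43.8·0.60479 + 355·0.084893) / 0.68968 = 82.1 meV.

82.1 meV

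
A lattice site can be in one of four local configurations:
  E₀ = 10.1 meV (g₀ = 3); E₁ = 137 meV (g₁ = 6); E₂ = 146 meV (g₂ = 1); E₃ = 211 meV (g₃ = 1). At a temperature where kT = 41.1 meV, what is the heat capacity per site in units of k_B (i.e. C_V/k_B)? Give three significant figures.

Eᵢ/kT = 0.24574, 3.3333, 3.5523, 5.1338.
Z = Σ gᵢe^(−Eᵢ/kT) = 3·e^(−0.24574) + 6·e^(−3.3333) + 1·e^(−3.5523) + 1·e^(−5.1338) = 2.3464 + 0.21405 + 0.028659 + 0.0058941 = 2.5950.
⟨E⟩ = 22.525 meV, ⟨E²⟩ = 1976.9 meV².
C_V/k_B = (⟨E²⟩ − ⟨E⟩²)/(kT)² = (1976.9 − 507.38)/1689.2 = 0.870.

0.870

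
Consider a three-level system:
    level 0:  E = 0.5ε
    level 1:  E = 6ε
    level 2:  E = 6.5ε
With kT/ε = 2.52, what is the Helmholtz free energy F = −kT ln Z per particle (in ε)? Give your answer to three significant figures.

Eᵢ/kT = 0.19841, 2.3810, 2.5794.
Z = Σ e^(−Eᵢ/kT) = e^(−0.19841) + e^(−2.3810) + e^(−2.5794) = 0.82003 + 0.092458 + 0.075819 = 0.98831.
F = −kT ln Z = −2.52 × ln(0.98831) = −2.52 × -0.011759 = 0.0296 ε.

0.0296 ε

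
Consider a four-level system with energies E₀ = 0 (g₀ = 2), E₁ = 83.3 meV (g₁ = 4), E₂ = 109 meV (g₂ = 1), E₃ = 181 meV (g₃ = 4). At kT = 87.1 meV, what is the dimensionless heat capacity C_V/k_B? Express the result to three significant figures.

0.489

Eᵢ/kT = 0, 0.95637, 1.2514, 2.0781.
Z = Σ gᵢe^(−Eᵢ/kT) = 2·e^(−0) + 4·e^(−0.95637) + 1·e^(−1.2514) + 4·e^(−2.0781) = 2.0000 + 1.5371 + 0.28610 + 0.50067 = 4.3239.
⟨E⟩ = 57.783 meV, ⟨E²⟩ = 7046.3 meV².
C_V/k_B = (⟨E²⟩ − ⟨E⟩²)/(kT)² = (7046.3 − 3338.9)/7586.4 = 0.489.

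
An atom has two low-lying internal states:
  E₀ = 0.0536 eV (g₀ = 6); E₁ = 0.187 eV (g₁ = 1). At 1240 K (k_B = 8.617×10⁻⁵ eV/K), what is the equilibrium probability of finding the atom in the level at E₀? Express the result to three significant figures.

k_BT = 8.617×10⁻⁵ × 1240 K = 0.10685 eV.
Eᵢ/kT = 0.50164, 1.7501.
Z = Σ gᵢe^(−Eᵢ/kT) = 6·e^(−0.50164) + 1·e^(−1.7501) = 3.6332 + 0.17376 = 3.8070.
P₀ = g₀ e^(−E₀/kT) / Z = 3.6332/3.8070 = 0.954.

0.954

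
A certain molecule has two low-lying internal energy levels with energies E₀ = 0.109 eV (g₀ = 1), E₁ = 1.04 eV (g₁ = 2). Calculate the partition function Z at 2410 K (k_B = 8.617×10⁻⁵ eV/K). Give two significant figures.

k_BT = 8.617×10⁻⁵ × 2410 K = 0.2077 eV.
Eᵢ/kT = 0.5248, 5.007.
Z = Σ gᵢe^(−Eᵢ/kT) = 1·e^(−0.5248) + 2·e^(−5.007) = 0.5917 + 0.01338 = 0.6051.

Z = 0.61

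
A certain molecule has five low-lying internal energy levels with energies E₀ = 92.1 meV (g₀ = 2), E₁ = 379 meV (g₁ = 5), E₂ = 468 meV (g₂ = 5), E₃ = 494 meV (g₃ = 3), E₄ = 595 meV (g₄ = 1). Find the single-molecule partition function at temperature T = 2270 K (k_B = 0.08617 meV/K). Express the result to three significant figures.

Z = 2.71

k_BT = 0.08617 × 2270 K = 195.61 meV.
Eᵢ/kT = 0.47083, 1.9375, 2.3925, 2.5254, 3.0418.
Z = Σ gᵢe^(−Eᵢ/kT) = 2·e^(−0.47083) + 5·e^(−1.9375) + 5·e^(−2.3925) + 3·e^(−2.5254) + 1·e^(−3.0418) = 1.2490 + 0.72032 + 0.45700 + 0.24008 + 0.047749 = 2.7141.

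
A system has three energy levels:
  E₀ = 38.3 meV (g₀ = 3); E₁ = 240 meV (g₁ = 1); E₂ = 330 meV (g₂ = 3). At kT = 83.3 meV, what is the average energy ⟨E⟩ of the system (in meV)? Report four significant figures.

52.23 meV

Eᵢ/kT = 0.459784, 2.88115, 3.96158.
Z = Σ gᵢe^(−Eᵢ/kT) = 3·e^(−0.459784) + 1·e^(−2.88115) + 3·e^(−3.96158) = 1.89426 + 0.0560702 + 0.0570991 = 2.00743.
⟨E⟩ = Σ Eᵢ gᵢe^(−Eᵢ/kT) / Z = (38.3·1.89426 + 240·0.0560702 + 330·0.0570991) / 2.00743 = 52.23 meV.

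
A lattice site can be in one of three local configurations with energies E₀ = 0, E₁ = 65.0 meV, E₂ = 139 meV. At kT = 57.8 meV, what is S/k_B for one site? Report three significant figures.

Eᵢ/kT = 0, 1.1246, 2.4048.
Z = Σ e^(−Eᵢ/kT) = e^(−0) + e^(−1.1246) + e^(−2.4048) = 1.0000 + 0.32478 + 0.090284 = 1.4151.
⟨E⟩ = Σ EᵢPᵢ = 23.786 meV.
S/k_B = ln Z + ⟨E⟩/kT = ln(1.4151) + 23.786/57.8 = 0.34720 + 0.41152 = 0.759.

0.759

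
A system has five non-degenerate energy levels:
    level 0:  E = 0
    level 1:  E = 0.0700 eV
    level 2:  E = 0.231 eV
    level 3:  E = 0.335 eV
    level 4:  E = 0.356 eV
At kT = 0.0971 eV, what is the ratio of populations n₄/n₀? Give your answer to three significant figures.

n₄/n₀ = exp[−(E₄−E₀)/kT] = exp(−(0.356 eV)/(0.0971 eV)) = exp(-3.6663) = 0.0256.

0.0256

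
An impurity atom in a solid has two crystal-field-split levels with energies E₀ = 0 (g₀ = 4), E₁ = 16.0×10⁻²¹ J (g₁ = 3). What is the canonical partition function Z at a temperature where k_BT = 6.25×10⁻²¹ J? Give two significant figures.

Eᵢ/kT = 0, 2.560.
Z = Σ gᵢe^(−Eᵢ/kT) = 4·e^(−0) + 3·e^(−2.560) = 4.000 + 0.2319 = 4.232.

Z = 4.2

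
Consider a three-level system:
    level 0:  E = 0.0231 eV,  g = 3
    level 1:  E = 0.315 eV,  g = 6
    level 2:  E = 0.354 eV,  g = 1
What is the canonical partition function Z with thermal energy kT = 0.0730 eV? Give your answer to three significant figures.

Eᵢ/kT = 0.31644, 4.3151, 4.8493.
Z = Σ gᵢe^(−Eᵢ/kT) = 3·e^(−0.31644) + 6·e^(−4.3151) + 1·e^(−4.8493) = 2.1862 + 0.080191 + 0.0078339 = 2.2742.

Z = 2.27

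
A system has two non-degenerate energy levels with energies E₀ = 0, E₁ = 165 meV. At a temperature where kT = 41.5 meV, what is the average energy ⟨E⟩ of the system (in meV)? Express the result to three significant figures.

3.04 meV

Eᵢ/kT = 0, 3.9759.
Z = Σ e^(−Eᵢ/kT) = e^(−0) + e^(−3.9759) = 1.0000 + 0.018762 = 1.0188.
⟨E⟩ = Σ Eᵢ e^(−Eᵢ/kT) / Z = (0·1.0000 + 165·0.018762) / 1.0188 = 3.04 meV.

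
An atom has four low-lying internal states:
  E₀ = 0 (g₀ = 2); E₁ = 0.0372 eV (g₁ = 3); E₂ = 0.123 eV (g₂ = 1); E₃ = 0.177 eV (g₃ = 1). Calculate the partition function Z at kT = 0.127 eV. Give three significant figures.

Z = 4.87

Eᵢ/kT = 0, 0.29291, 0.96850, 1.3937.
Z = Σ gᵢe^(−Eᵢ/kT) = 2·e^(−0) + 3·e^(−0.29291) + 1·e^(−0.96850) + 1·e^(−1.3937) = 2.0000 + 2.2383 + 0.37965 + 0.24816 = 4.8661.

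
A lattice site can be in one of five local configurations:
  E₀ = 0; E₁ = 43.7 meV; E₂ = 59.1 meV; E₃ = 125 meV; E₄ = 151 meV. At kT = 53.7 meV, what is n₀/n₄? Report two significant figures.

n₀/n₄ = exp[−(E₀−E₄)/kT] = exp(−(-151 meV)/(53.7 meV)) = exp(2.812) = 17.

17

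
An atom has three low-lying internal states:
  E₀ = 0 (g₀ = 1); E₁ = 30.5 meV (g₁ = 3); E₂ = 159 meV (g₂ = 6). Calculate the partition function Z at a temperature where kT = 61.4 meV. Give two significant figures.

Eᵢ/kT = 0, 0.4967, 2.590.
Z = Σ gᵢe^(−Eᵢ/kT) = 1·e^(−0) + 3·e^(−0.4967) + 6·e^(−2.590) = 1.000 + 1.826 + 0.4501 = 3.276.

Z = 3.3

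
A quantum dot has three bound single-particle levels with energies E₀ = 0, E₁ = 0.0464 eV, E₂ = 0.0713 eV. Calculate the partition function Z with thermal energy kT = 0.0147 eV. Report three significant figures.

Eᵢ/kT = 0, 3.1565, 4.8503.
Z = Σ e^(−Eᵢ/kT) = e^(−0) + e^(−3.1565) + e^(−4.8503) = 1.0000 + 0.042574 + 0.0078260 = 1.0504.

Z = 1.05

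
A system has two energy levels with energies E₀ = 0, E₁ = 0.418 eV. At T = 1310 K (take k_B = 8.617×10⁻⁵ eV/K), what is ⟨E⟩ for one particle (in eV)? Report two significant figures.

k_BT = 8.617×10⁻⁵ × 1310 K = 0.1129 eV.
Eᵢ/kT = 0, 3.702.
Z = Σ e^(−Eᵢ/kT) = e^(−0) + e^(−3.702) = 1.000 + 0.02467 = 1.025.
⟨E⟩ = Σ Eᵢ e^(−Eᵢ/kT) / Z = (0·1.000 + 0.418·0.02467) / 1.025 = 0.010 eV.

0.010 eV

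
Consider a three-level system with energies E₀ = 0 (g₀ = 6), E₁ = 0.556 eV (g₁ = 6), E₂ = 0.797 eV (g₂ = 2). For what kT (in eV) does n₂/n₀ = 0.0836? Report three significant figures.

n₂/n₀ = (g₂/g₀) exp[−(E₂−E₀)/kT] = 0.0836.
⇒ (E₂−E₀)/kT = ln((2/6)/0.0836) = ln(3.9872) = 1.3831.
kT = 0.797 eV / 1.3831 = 0.576 eV.

0.576 eV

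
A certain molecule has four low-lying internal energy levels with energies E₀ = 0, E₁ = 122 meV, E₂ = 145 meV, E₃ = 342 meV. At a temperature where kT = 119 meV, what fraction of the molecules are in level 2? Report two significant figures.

0.17

Eᵢ/kT = 0, 1.025, 1.218, 2.874.
Z = Σ e^(−Eᵢ/kT) = e^(−0) + e^(−1.025) + e^(−1.218) + e^(−2.874) = 1.000 + 0.3588 + 0.2958 + 0.05647 = 1.711.
P₂ = e^(−E₂/kT) / Z = 0.2958/1.711 = 0.17.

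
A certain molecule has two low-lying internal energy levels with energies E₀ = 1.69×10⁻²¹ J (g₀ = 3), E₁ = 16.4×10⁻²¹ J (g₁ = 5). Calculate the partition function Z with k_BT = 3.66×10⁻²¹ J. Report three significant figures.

Eᵢ/kT = 0.46175, 4.4809.
Z = Σ gᵢe^(−Eᵢ/kT) = 3·e^(−0.46175) + 5·e^(−4.4809) = 1.8905 + 0.056616 = 1.9471.

Z = 1.95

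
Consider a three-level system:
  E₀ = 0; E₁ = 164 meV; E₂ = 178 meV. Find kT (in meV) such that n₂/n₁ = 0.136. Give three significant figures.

7.02 meV

n₂/n₁ = exp[−(E₂−E₁)/kT] = 0.136.
⇒ (E₂−E₁)/kT = ln(1/0.136) = ln(7.3529) = 1.9951.
kT = 14 meV / 1.9951 = 7.02 meV.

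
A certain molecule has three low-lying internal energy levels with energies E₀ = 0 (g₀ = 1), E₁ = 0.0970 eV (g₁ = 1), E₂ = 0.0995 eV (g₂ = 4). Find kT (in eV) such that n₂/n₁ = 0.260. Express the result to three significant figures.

n₂/n₁ = (g₂/g₁) exp[−(E₂−E₁)/kT] = 0.260.
⇒ (E₂−E₁)/kT = ln((4/1)/0.260) = ln(15.385) = 2.7334.
kT = 0.0025 eV / 2.7334 = 0.000915 eV.

0.000915 eV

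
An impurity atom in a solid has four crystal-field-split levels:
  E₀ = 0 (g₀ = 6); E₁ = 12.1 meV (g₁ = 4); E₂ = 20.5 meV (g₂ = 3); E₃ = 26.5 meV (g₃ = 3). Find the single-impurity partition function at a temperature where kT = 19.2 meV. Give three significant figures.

Z = 9.92

Eᵢ/kT = 0, 0.63021, 1.0677, 1.3802.
Z = Σ gᵢe^(−Eᵢ/kT) = 6·e^(−0) + 4·e^(−0.63021) + 3·e^(−1.0677) + 3·e^(−1.3802) = 6.0000 + 2.1299 + 1.0314 + 0.75458 = 9.9159.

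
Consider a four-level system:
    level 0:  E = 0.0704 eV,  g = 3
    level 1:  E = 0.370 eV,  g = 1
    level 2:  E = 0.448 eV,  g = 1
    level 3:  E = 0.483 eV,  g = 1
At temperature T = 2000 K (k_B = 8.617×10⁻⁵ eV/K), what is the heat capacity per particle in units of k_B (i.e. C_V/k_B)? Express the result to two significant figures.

k_BT = 8.617×10⁻⁵ × 2000 K = 0.1723 eV.
Eᵢ/kT = 0.4086, 2.147, 2.600, 2.803.
Z = Σ gᵢe^(−Eᵢ/kT) = 3·e^(−0.4086) + 1·e^(−2.147) + 1·e^(−2.600) + 1·e^(−2.803) = 1.994 + 0.1168 + 0.07427 + 0.06063 = 2.246.
⟨E⟩ = 0.1096 eV, ⟨E²⟩ = 0.02445 eV².
C_V/k_B = (⟨E²⟩ − ⟨E⟩²)/(kT)² = (0.02445 − 0.01201)/0.02969 = 0.42.

0.42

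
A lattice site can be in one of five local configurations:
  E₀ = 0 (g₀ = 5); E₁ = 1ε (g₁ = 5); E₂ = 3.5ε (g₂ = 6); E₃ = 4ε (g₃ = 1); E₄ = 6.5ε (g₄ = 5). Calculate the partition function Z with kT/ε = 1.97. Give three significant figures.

Z = 9.34

Eᵢ/kT = 0, 0.50761, 1.7766, 2.0305, 3.2995.
Z = Σ gᵢe^(−Eᵢ/kT) = 5·e^(−0) + 5·e^(−0.50761) + 6·e^(−1.7766) + 1·e^(−2.0305) + 5·e^(−3.2995) = 5.0000 + 3.0097 + 1.0153 + 0.13127 + 0.18451 = 9.3408.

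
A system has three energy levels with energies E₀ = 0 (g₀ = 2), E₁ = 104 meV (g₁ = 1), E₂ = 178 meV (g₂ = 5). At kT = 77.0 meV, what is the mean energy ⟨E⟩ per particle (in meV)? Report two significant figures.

Eᵢ/kT = 0, 1.351, 2.312.
Z = Σ gᵢe^(−Eᵢ/kT) = 2·e^(−0) + 1·e^(−1.351) + 5·e^(−2.312) = 2.000 + 0.2590 + 0.4953 = 2.754.
⟨E⟩ = Σ Eᵢ gᵢe^(−Eᵢ/kT) / Z = (0·2.000 + 104·0.2590 + 178·0.4953) / 2.754 = 42 meV.

42 meV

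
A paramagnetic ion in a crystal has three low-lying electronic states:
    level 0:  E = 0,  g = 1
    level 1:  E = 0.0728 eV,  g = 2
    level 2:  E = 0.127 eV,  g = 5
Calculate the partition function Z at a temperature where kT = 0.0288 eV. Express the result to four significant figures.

Z = 1.220

Eᵢ/kT = 0, 2.52778, 4.40972.
Z = Σ gᵢe^(−Eᵢ/kT) = 1·e^(−0) + 2·e^(−2.52778) + 5·e^(−4.40972) = 1.00000 + 0.159672 + 0.0607929 = 1.22046.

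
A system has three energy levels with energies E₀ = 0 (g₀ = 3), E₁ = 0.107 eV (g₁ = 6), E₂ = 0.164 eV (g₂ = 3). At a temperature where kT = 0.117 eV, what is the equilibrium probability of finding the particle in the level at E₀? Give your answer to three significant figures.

0.488

Eᵢ/kT = 0, 0.91453, 1.4017.
Z = Σ gᵢe^(−Eᵢ/kT) = 3·e^(−0) + 6·e^(−0.91453) + 3·e^(−1.4017) = 3.0000 + 2.4042 + 0.73853 = 6.1427.
P₀ = g₀ e^(−E₀/kT) / Z = 3.0000/6.1427 = 0.488.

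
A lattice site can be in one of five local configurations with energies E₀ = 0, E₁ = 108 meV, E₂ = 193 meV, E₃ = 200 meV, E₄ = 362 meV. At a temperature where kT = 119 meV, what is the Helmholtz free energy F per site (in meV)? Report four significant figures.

-72.24 meV

Eᵢ/kT = 0, 0.907563, 1.62185, 1.68067, 3.04202.
Z = Σ e^(−Eᵢ/kT) = e^(−0) + e^(−0.907563) + e^(−1.62185) + e^(−1.68067) + e^(−3.04202) = 1.00000 + 0.403506 + 0.197533 + 0.186249 + 0.0477384 = 1.83503.
F = −kT ln Z = −119 × ln(1.83503) = −119 × 0.607061 = -72.24 meV.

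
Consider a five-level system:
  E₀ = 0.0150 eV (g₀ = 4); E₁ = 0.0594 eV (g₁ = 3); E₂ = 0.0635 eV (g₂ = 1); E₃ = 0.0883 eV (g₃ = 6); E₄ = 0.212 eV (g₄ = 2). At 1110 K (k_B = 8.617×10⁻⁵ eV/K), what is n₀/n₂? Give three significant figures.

k_BT = 8.617×10⁻⁵ × 1110 K = 0.095649 eV.
n₀/n₂ = (g₀/g₂) exp[−(E₀−E₂)/kT] = (4/1) × exp(−(-0.0485 eV)/(0.095649 eV)) = (4/1) × exp(0.50706) = 6.64.

6.64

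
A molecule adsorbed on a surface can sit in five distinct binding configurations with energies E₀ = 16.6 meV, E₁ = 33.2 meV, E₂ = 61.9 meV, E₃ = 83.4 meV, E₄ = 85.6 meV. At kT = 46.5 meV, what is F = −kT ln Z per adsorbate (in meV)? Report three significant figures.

-26.8 meV

Eᵢ/kT = 0.35699, 0.71398, 1.3312, 1.7935, 1.8409.
Z = Σ e^(−Eᵢ/kT) = e^(−0.35699) + e^(−0.71398) + e^(−1.3312) + e^(−1.7935) + e^(−1.8409) = 0.69978 + 0.48969 + 0.26416 + 0.16638 + 0.15867 = 1.7787.
F = −kT ln Z = −46.5 × ln(1.7787) = −46.5 × 0.57588 = -26.8 meV.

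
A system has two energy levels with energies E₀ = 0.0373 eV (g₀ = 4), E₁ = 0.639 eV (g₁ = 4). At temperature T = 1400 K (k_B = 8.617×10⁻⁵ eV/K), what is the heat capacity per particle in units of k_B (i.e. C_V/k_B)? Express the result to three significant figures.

k_BT = 8.617×10⁻⁵ × 1400 K = 0.12064 eV.
Eᵢ/kT = 0.30918, 5.2968.
Z = Σ gᵢe^(−Eᵢ/kT) = 4·e^(−0.30918) + 4·e^(−5.2968) = 2.9362 + 0.020030 = 2.9562.
⟨E⟩ = 0.041377 eV, ⟨E²⟩ = 0.0041485 eV².
C_V/k_B = (⟨E²⟩ − ⟨E⟩²)/(kT)² = (0.0041485 − 0.0017121)/0.014554 = 0.167.

0.167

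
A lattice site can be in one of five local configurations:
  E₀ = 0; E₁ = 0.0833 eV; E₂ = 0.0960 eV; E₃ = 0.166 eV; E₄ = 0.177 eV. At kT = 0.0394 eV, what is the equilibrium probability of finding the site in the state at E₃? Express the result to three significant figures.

0.0120

Eᵢ/kT = 0, 2.1142, 2.4365, 4.2132, 4.4924.
Z = Σ e^(−Eᵢ/kT) = e^(−0) + e^(−2.1142) + e^(−2.4365) + e^(−4.2132) + e^(−4.4924) = 1.0000 + 0.12073 + 0.087466 + 0.014799 + 0.011194 = 1.2342.
P₃ = e^(−E₃/kT) / Z = 0.014799/1.2342 = 0.0120.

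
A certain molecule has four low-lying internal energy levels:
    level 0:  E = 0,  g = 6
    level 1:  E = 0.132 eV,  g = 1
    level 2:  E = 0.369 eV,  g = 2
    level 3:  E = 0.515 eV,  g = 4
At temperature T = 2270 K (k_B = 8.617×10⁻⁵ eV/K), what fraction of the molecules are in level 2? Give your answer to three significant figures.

k_BT = 8.617×10⁻⁵ × 2270 K = 0.19561 eV.
Eᵢ/kT = 0, 0.67481, 1.8864, 2.6328.
Z = Σ gᵢe^(−Eᵢ/kT) = 6·e^(−0) + 1·e^(−0.67481) + 2·e^(−1.8864) + 4·e^(−2.6328) = 6.0000 + 0.50925 + 0.30323 + 0.28751 = 7.1000.
P₂ = g₂ e^(−E₂/kT) / Z = 0.30323/7.1000 = 0.0427.

0.0427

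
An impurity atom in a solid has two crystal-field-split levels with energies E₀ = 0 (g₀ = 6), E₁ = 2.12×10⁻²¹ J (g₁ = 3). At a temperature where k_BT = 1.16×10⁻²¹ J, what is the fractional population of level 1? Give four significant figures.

Eᵢ/kT = 0, 1.82759.
Z = Σ gᵢe^(−Eᵢ/kT) = 6·e^(−0) + 3·e^(−1.82759) = 6.00000 + 0.482402 = 6.48240.
P₁ = g₁ e^(−E₁/kT) / Z = 0.482402/6.48240 = 0.07442.

0.07442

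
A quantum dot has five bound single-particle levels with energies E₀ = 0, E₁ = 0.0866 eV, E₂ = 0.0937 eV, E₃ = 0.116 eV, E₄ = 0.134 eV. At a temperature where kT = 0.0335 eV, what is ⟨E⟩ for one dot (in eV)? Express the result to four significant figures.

0.01546 eV

Eᵢ/kT = 0, 2.58507, 2.79701, 3.46269, 4.00000.
Z = Σ e^(−Eᵢ/kT) = e^(−0) + e^(−2.58507) + e^(−2.79701) + e^(−3.46269) + e^(−4.00000) = 1.00000 + 0.0753908 + 0.0609922 + 0.0313453 + 0.0183156 = 1.18604.
⟨E⟩ = Σ Eᵢ e^(−Eᵢ/kT) / Z = (0·1.00000 + 0.0866·0.0753908 + 0.0937·0.0609922 + 0.116·0.0313453 + 0.134·0.0183156) / 1.18604 = 0.01546 eV.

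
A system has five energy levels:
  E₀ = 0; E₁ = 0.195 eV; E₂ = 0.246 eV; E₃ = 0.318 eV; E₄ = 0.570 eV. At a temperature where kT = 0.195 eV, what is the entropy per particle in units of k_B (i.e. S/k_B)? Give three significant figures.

1.27

Eᵢ/kT = 0, 1.0000, 1.2615, 1.6308, 2.9231.
Z = Σ e^(−Eᵢ/kT) = e^(−0) + e^(−1.0000) + e^(−1.2615) + e^(−1.6308) + e^(−2.9231) = 1.0000 + 0.36788 + 0.28323 + 0.19577 + 0.053767 = 1.9006.
⟨E⟩ = Σ EᵢPᵢ = 0.12328 eV.
S/k_B = ln Z + ⟨E⟩/kT = ln(1.9006) + 0.12328/0.195 = 0.64217 + 0.63221 = 1.27.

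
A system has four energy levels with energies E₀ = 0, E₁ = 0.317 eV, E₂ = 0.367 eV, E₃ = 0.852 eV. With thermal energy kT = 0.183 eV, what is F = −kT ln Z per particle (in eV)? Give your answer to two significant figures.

Eᵢ/kT = 0, 1.732, 2.005, 4.656.
Z = Σ e^(−Eᵢ/kT) = e^(−0) + e^(−1.732) + e^(−2.005) + e^(−4.656) = 1.000 + 0.1769 + 0.1347 + 0.009504 = 1.321.
F = −kT ln Z = −0.183 × ln(1.321) = −0.183 × 0.2784 = -0.051 eV.

-0.051 eV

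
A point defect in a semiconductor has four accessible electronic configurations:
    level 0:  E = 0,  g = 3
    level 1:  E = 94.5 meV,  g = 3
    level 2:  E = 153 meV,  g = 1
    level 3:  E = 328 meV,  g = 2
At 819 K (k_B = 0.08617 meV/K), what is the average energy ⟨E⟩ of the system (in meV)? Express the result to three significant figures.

k_BT = 0.08617 × 819 K = 70.573 meV.
Eᵢ/kT = 0, 1.3390, 2.1680, 4.6477.
Z = Σ gᵢe^(−Eᵢ/kT) = 3·e^(−0) + 3·e^(−1.3390) + 1·e^(−2.1680) + 2·e^(−4.6477) = 3.0000 + 0.78632 + 0.11441 + 0.019167 = 3.9199.
⟨E⟩ = Σ Eᵢ gᵢe^(−Eᵢ/kT) / Z = (0·3.0000 + 94.5·0.78632 + 153·0.11441 + 328·0.019167) / 3.9199 = 25.0 meV.

25.0 meV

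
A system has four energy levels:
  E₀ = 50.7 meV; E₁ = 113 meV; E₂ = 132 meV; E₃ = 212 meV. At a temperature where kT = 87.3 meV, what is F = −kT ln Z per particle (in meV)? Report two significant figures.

-12 meV

Eᵢ/kT = 0.5808, 1.294, 1.512, 2.428.
Z = Σ e^(−Eᵢ/kT) = e^(−0.5808) + e^(−1.294) + e^(−1.512) + e^(−2.428) = 0.5595 + 0.2742 + 0.2205 + 0.08821 = 1.142.
F = −kT ln Z = −87.3 × ln(1.142) = −87.3 × 0.1328 = -12 meV.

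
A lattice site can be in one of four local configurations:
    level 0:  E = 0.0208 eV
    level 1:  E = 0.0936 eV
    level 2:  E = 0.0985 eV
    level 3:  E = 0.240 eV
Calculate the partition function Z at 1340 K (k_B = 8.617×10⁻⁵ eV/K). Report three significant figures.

k_BT = 8.617×10⁻⁵ × 1340 K = 0.11547 eV.
Eᵢ/kT = 0.18013, 0.81060, 0.85304, 2.0785.
Z = Σ e^(−Eᵢ/kT) = e^(−0.18013) + e^(−0.81060) + e^(−0.85304) + e^(−2.0785) = 0.83516 + 0.44459 + 0.42612 + 0.12512 = 1.8310.

Z = 1.83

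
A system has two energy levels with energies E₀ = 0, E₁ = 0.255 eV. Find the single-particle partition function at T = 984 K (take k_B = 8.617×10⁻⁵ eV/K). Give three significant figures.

k_BT = 8.617×10⁻⁵ × 984 K = 0.084791 eV.
Eᵢ/kT = 0, 3.0074.
Z = Σ e^(−Eᵢ/kT) = e^(−0) + e^(−3.0074) = 1.0000 + 0.049420 = 1.0494.

Z = 1.05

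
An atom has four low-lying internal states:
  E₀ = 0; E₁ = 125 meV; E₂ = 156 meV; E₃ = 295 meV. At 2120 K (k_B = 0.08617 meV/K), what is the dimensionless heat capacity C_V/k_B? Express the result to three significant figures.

0.266

k_BT = 0.08617 × 2120 K = 182.68 meV.
Eᵢ/kT = 0, 0.68426, 0.85395, 1.6148.
Z = Σ e^(−Eᵢ/kT) = e^(−0) + e^(−0.68426) + e^(−0.85395) + e^(−1.6148) = 1.0000 + 0.50446 + 0.42573 + 0.19893 = 2.1291.
⟨E⟩ = 88.373 meV, ⟨E²⟩ = 16699 meV².
C_V/k_B = (⟨E²⟩ − ⟨E⟩²)/(kT)² = (16699 − 7809.8)/33372 = 0.266.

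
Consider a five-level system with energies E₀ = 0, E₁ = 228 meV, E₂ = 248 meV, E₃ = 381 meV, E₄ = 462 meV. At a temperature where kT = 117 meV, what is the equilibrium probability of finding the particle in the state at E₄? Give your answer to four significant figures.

0.01460

Eᵢ/kT = 0, 1.94872, 2.11966, 3.25641, 3.94872.
Z = Σ e^(−Eᵢ/kT) = e^(−0) + e^(−1.94872) + e^(−2.11966) + e^(−3.25641) + e^(−3.94872) = 1.00000 + 0.142456 + 0.120072 + 0.0385265 + 0.0192794 = 1.32033.
P₄ = e^(−E₄/kT) / Z = 0.0192794/1.32033 = 0.01460.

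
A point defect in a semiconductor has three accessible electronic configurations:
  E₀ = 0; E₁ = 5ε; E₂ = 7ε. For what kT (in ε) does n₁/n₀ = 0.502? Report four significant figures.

7.255 ε

n₁/n₀ = exp[−(E₁−E₀)/kT] = 0.502.
⇒ (E₁−E₀)/kT = ln(1/0.502) = ln(1.99203) = 0.689154.
kT = 5ε / 0.689154 = 7.255 ε.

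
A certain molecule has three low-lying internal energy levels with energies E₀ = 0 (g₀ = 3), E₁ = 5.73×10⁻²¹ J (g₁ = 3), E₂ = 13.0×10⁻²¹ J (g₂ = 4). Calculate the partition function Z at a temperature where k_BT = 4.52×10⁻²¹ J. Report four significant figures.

Z = 4.070

Eᵢ/kT = 0, 1.26770, 2.87611.
Z = Σ gᵢe^(−Eᵢ/kT) = 3·e^(−0) + 3·e^(−1.26770) + 4·e^(−2.87611) = 3.00000 + 0.844435 + 0.225414 = 4.06985.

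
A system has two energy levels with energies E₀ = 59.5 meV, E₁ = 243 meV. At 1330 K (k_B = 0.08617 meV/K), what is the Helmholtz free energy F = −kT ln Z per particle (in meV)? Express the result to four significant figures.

k_BT = 0.08617 × 1330 K = 114.606 meV.
Eᵢ/kT = 0.519170, 2.12031.
Z = Σ e^(−Eᵢ/kT) = e^(−0.519170) + e^(−2.12031) = 0.595014 + 0.119994 = 0.715008.
F = −kT ln Z = −114.606 × ln(0.715008) = −114.606 × -0.335462 = 38.45 meV.

38.45 meV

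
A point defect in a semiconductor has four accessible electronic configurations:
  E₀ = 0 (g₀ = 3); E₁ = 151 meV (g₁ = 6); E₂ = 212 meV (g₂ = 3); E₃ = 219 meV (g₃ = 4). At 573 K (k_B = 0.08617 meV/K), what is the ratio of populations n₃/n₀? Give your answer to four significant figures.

0.01580

k_BT = 0.08617 × 573 K = 49.3754 meV.
n₃/n₀ = (g₃/g₀) exp[−(E₃−E₀)/kT] = (4/3) × exp(−(219 meV)/(49.3754 meV)) = (4/3) × exp(-4.43541) = 0.01580.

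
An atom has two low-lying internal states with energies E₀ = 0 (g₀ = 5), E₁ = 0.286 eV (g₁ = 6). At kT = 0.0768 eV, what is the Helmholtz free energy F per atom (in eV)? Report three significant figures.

-0.126 eV

Eᵢ/kT = 0, 3.7240.
Z = Σ gᵢe^(−Eᵢ/kT) = 5·e^(−0) + 6·e^(−3.7240) = 5.0000 + 0.14482 = 5.1448.
F = −kT ln Z = −0.0768 × ln(5.1448) = −0.0768 × 1.6380 = -0.126 eV.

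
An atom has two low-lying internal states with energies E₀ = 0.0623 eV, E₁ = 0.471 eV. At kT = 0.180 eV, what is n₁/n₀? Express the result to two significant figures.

0.10

n₁/n₀ = exp[−(E₁−E₀)/kT] = exp(−(0.4087 eV)/(0.180 eV)) = exp(-2.271) = 0.10.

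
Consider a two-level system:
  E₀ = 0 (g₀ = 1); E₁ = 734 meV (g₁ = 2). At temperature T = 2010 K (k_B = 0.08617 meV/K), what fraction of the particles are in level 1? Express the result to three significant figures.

0.0281

k_BT = 0.08617 × 2010 K = 173.20 meV.
Eᵢ/kT = 0, 4.2379.
Z = Σ gᵢe^(−Eᵢ/kT) = 1·e^(−0) + 2·e^(−4.2379) = 1.0000 + 0.028876 = 1.0289.
P₁ = g₁ e^(−E₁/kT) / Z = 0.028876/1.0289 = 0.0281.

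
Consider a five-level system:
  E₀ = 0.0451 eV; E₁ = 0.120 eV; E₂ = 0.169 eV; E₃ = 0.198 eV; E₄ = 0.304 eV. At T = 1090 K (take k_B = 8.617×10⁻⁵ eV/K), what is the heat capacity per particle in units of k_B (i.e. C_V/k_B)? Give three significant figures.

k_BT = 8.617×10⁻⁵ × 1090 K = 0.093925 eV.
Eᵢ/kT = 0.48017, 1.2776, 1.7993, 2.1081, 3.2366.
Z = Σ e^(−Eᵢ/kT) = e^(−0.48017) + e^(−1.2776) + e^(−1.7993) + e^(−2.1081) + e^(−3.2366) = 0.61868 + 0.27871 + 0.16541 + 0.12147 + 0.039297 = 1.2236.
⟨E⟩ = 0.10240 eV, ⟨E²⟩ = 0.015029 eV².
C_V/k_B = (⟨E²⟩ − ⟨E⟩²)/(kT)² = (0.015029 − 0.010486)/0.0088219 = 0.515.

0.515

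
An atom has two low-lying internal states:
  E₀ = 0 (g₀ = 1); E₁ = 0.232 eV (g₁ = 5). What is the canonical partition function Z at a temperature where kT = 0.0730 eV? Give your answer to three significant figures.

Eᵢ/kT = 0, 3.1781.
Z = Σ gᵢe^(−Eᵢ/kT) = 1·e^(−0) + 5·e^(−3.1781) = 1.0000 + 0.20832 = 1.2083.

Z = 1.21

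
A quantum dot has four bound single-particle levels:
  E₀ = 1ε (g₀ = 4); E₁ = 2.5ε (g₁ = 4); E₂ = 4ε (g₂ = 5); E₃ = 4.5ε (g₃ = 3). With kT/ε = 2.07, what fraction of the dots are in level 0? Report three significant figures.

0.522

Eᵢ/kT = 0.48309, 1.2077, 1.9324, 2.1739.
Z = Σ gᵢe^(−Eᵢ/kT) = 4·e^(−0.48309) + 4·e^(−1.2077) + 5·e^(−1.9324) + 3·e^(−2.1739) = 2.4675 + 1.1955 + 0.72400 + 0.34120 = 4.7282.
P₀ = g₀ e^(−E₀/kT) / Z = 2.4675/4.7282 = 0.522.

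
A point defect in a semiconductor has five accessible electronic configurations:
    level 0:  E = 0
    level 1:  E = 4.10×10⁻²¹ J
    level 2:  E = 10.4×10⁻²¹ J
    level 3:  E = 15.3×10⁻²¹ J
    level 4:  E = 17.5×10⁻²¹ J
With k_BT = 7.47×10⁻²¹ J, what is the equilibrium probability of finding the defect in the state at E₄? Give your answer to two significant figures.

Eᵢ/kT = 0, 0.5489, 1.392, 2.048, 2.343.
Z = Σ e^(−Eᵢ/kT) = e^(−0) + e^(−0.5489) + e^(−1.392) + e^(−2.048) + e^(−2.343) = 1.000 + 0.5776 + 0.2486 + 0.1290 + 0.09604 = 2.051.
P₄ = e^(−E₄/kT) / Z = 0.09604/2.051 = 0.047.

0.047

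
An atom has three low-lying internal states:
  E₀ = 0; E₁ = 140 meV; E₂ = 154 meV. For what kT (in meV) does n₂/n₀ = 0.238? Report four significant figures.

107.3 meV

n₂/n₀ = exp[−(E₂−E₀)/kT] = 0.238.
⇒ (E₂−E₀)/kT = ln(1/0.238) = ln(4.20168) = 1.43548.
kT = 154 meV / 1.43548 = 107.3 meV.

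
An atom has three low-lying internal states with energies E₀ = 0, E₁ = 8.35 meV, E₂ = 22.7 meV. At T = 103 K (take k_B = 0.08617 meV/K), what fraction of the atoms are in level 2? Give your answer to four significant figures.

0.05279

k_BT = 0.08617 × 103 K = 8.87551 meV.
Eᵢ/kT = 0, 0.940791, 2.55760.
Z = Σ e^(−Eᵢ/kT) = e^(−0) + e^(−0.940791) + e^(−2.55760) = 1.00000 + 0.390319 + 0.0774905 = 1.46781.
P₂ = e^(−E₂/kT) / Z = 0.0774905/1.46781 = 0.05279.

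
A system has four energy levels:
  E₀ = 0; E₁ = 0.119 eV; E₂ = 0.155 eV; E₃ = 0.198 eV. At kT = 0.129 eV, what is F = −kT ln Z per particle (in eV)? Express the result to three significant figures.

Eᵢ/kT = 0, 0.92248, 1.2016, 1.5349.
Z = Σ e^(−Eᵢ/kT) = e^(−0) + e^(−0.92248) + e^(−1.2016) + e^(−1.5349) = 1.0000 + 0.39753 + 0.30071 + 0.21548 = 1.9137.
F = −kT ln Z = −0.129 × ln(1.9137) = −0.129 × 0.64904 = -0.0837 eV.

-0.0837 eV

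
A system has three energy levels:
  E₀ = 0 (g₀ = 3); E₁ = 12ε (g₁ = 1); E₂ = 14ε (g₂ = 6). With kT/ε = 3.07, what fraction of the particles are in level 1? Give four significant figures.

Eᵢ/kT = 0, 3.90879, 4.56026.
Z = Σ gᵢe^(−Eᵢ/kT) = 3·e^(−0) + 1·e^(−3.90879) + 6·e^(−4.56026) = 3.00000 + 0.0200648 + 0.0627560 = 3.08282.
P₁ = g₁ e^(−E₁/kT) / Z = 0.0200648/3.08282 = 0.006509.

0.006509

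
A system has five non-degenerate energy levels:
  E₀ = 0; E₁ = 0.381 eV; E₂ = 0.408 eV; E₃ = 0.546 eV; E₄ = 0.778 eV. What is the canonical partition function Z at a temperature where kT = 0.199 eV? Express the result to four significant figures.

Z = 1.360

Eᵢ/kT = 0, 1.91457, 2.05025, 2.74372, 3.90955.
Z = Σ e^(−Eᵢ/kT) = e^(−0) + e^(−1.91457) + e^(−2.05025) + e^(−2.74372) + e^(−3.90955) = 1.00000 + 0.147405 + 0.128703 + 0.0643306 + 0.0200495 = 1.36049.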